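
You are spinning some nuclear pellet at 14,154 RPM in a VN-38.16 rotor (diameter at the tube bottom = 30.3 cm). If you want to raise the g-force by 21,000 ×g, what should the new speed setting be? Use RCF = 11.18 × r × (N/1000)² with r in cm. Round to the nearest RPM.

≈ 18009 RPM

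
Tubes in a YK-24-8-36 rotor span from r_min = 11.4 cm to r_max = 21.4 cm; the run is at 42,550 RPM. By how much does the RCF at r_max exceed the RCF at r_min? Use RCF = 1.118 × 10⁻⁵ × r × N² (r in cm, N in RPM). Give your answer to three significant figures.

202000 ×g

RCF_max = 1.118 × 10⁻⁵ × 21.4 × (42550)² = 1.118 × 10⁻⁵ × 21.4 × 1,810,502,500 ≈ 433,166.3 × g
RCF_min = 1.118 × 10⁻⁵ × 11.4 × (42550)² = 1.118 × 10⁻⁵ × 11.4 × 1,810,502,500 ≈ 230,752.2 × g
ΔRCF = 433,166.3 − 230,752.2 = 202,414.1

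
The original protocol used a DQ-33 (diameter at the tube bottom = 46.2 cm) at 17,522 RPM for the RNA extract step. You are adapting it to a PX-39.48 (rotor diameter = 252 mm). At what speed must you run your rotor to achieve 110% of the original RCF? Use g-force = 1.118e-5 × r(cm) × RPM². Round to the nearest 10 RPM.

≈ 24880 RPM

Original rotor: r = 46.2 / 2 = 23.1 cm
RCF = 1.118 × 10⁻⁵ × r × N²
RCF_original = 1.118 × 10⁻⁵ × 23.1 × (17522)² = 1.118 × 10⁻⁵ × 23.1 × 307,020,484 ≈ 79,290.5 × g
Target RCF = 1.1 × 79,290.5 ≈ 87,219.6 × g
Your rotor: r = 252 mm / 2 = 126 mm = 12.6 cm
87,219.6 = 1.118 × 10⁻⁵ × 12.6 × N²
N² = 87,219.6 / (14.0868 × 10⁻⁵) = 619,158,361
N ≈ √619,158,361 ≈ 24,882.9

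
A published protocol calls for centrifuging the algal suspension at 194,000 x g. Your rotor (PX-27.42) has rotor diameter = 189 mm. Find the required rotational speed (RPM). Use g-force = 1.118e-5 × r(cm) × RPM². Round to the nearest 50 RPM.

r = 189 mm / 2 = 94.5 mm = 9.45 cm
RCF = 1.118 × 10⁻⁵ × r × N²
194,000 = 1.118 × 10⁻⁵ × 9.45 × N²
N² = 194,000 / (10.5651 × 10⁻⁵) = 1,836,234,394
N ≈ √1,836,234,394 ≈ 42,851.3

N ≈ 42850 RPM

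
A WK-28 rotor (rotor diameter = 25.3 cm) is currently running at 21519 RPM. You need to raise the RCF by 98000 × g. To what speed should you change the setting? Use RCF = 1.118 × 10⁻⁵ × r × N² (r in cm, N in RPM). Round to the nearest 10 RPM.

N₂ ≈ 34000 RPM

r = 25.3 / 2 = 12.65 cm
Current RCF = 1.118 × 10⁻⁵ × 12.65 × (21519)² = 1.118 × 10⁻⁵ × 12.65 × 463,067,361 ≈ 65,490.2 × g
Target RCF = 65,490.2 + 98,000 = 163,490.2 × g
N² = 163,490.2 / (14.1427 × 10⁻⁵) = 1,156,004,158
N ≈ √1,156,004,158 ≈ 34,000.1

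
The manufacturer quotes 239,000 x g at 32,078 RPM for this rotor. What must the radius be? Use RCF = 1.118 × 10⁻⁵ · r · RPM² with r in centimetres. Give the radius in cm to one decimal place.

239000 = 1.118 × 10⁻⁵ × r × (32078)²
r = 239000 / (1.118 × 10⁻⁵ × 1,028,998,084) = 239000 / 11504.2 ≈ 20.775 cm

≈ 20.8 cm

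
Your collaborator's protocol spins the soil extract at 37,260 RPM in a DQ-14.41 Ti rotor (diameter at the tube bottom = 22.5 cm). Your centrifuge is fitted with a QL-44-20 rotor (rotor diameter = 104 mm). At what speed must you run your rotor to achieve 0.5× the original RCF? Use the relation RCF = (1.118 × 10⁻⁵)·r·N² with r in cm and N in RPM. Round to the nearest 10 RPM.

38750 RPM

Original rotor: r = 22.5 / 2 = 11.25 cm
RCF_original = 1.118 × 10⁻⁵ × 11.25 × (37260)² = 1.118 × 10⁻⁵ × 11.25 × 1,388,307,600 ≈ 174,614.4 × g
Target RCF = 0.5 × 174,614.4 ≈ 87,307.2 × g
Your rotor: r = 104 mm / 2 = 52 mm = 5.2 cm
87,307.2 = 1.118 × 10⁻⁵ × 5.2 × N²
N² = 87,307.2 / (5.8136 × 10⁻⁵) = 1,501,775,148
N ≈ √1,501,775,148 ≈ 38,752.7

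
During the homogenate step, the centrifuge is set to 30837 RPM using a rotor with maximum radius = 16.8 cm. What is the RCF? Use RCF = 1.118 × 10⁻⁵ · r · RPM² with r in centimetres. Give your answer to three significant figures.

RCF = 1.118 × 10⁻⁵ × 16.8 × (30837)² = 1.118 × 10⁻⁵ × 16.8 × 950,920,569 ≈ 178,605.7 × g

RCF ≈ 179000 × g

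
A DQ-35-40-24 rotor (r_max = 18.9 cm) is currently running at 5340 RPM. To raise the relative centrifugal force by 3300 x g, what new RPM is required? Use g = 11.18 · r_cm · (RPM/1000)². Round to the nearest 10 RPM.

≈ 6640 RPM

Current RCF = 11.18 × 18.9 × (5.34)² = 11.18 × 18.9 × 28.5156 ≈ 6,025.4 × g
Target RCF = 6,025.4 + 3,300 = 9,325.4 × g
(N/1000)² = 9,325.4 / 211.302 = 44.13304
N = 1000 × √44.13304 ≈ 6,643.3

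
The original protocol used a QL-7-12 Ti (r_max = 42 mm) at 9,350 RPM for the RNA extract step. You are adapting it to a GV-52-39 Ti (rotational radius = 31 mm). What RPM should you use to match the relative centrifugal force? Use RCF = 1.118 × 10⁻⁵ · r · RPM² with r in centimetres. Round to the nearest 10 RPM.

≈ 10880 RPM

Original rotor: r = 42 mm = 4.2 cm
RCF_original = 1.118 × 10⁻⁵ × 4.2 × (9350)² = 1.118 × 10⁻⁵ × 4.2 × 87,422,500 ≈ 4,105 × g
Your rotor: r = 31 mm = 3.1 cm
4,105 = 1.118 × 10⁻⁵ × 3.1 × N²
N² = 4,105 / (3.4658 × 10⁻⁵) = 118,443,072
N ≈ √118,443,072 ≈ 10,883.2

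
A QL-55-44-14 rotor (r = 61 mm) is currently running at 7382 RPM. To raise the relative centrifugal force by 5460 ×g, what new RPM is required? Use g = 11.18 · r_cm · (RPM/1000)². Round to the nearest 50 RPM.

11600 RPM

r = 61 mm = 6.1 cm
Current RCF = 11.18 × 6.1 × (7.382)² = 11.18 × 6.1 × 54.493924 ≈ 3,716.4 × g
Target RCF = 3,716.4 + 5,460 = 9,176.4 × g
(N/1000)² = 9,176.4 / 68.198 = 134.5553
N = 1000 × √134.5553 ≈ 11,599.8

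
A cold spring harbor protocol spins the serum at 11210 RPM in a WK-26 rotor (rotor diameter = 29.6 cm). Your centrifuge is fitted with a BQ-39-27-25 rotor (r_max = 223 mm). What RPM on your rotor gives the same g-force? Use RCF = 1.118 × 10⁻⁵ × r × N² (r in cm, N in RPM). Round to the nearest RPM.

≈ 9132 RPM

Original rotor: r = 29.6 / 2 = 14.8 cm
RCF = 1.118 × 10⁻⁵ × r × N²
RCF_original = 1.118 × 10⁻⁵ × 14.8 × (11210)² = 1.118 × 10⁻⁵ × 14.8 × 125,664,100 ≈ 20,792.9 × g
Your rotor: r = 223 mm = 22.3 cm
20,792.9 = 1.118 × 10⁻⁵ × 22.3 × N²
N² = 20,792.9 / (24.9314 × 10⁻⁵) = 83,400,451
N ≈ √83,400,451 ≈ 9,132.4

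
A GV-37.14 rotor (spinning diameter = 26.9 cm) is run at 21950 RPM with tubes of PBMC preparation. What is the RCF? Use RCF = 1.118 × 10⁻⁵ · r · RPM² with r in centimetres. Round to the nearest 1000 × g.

≈ 72000 x g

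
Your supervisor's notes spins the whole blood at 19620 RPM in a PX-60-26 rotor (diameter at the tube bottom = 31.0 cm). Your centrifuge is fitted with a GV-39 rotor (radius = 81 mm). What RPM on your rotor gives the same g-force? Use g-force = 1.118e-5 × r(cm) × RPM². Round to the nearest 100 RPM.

≈ 27100 RPM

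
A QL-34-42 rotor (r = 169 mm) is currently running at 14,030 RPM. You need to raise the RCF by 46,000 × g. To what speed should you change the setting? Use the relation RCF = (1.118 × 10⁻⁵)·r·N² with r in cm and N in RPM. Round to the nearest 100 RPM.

r = 169 mm = 16.9 cm
Current RCF = 1.118 × 10⁻⁵ × 16.9 × (14030)² = 1.118 × 10⁻⁵ × 16.9 × 196,840,900 ≈ 37,191.5 × g
Target RCF = 37,191.5 + 46,000 = 83,191.5 × g
N² = 83,191.5 / (18.8942 × 10⁻⁵) = 440,301,786
N ≈ √440,301,786 ≈ 20,983.4

21000 RPM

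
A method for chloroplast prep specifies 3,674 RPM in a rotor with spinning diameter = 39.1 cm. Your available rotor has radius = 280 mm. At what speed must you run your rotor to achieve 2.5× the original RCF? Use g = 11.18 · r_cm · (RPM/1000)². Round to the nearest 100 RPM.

≈ 4900 RPM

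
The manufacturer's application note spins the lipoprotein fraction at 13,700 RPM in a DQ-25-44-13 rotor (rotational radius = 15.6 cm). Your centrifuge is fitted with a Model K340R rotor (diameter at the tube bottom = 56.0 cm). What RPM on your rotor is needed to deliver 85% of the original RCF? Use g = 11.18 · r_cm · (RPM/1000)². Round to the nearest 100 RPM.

RCF = 11.18 × r × (N/1000)²
RCF_original = 11.18 × 15.6 × (13.7)² = 11.18 × 15.6 × 187.69 ≈ 32,734.6 × g
Target RCF = 0.85 × 32,734.6 ≈ 27,824.4 × g
Your rotor: r = 56.0 / 2 = 28 cm
27,824.4 = 11.18 × 28 × (N/1000)²
(N/1000)² = 27,824.4 / 313.04 = 88.88449
N = 1000 × √88.88449 ≈ 9,427.9

≈ 9400 RPM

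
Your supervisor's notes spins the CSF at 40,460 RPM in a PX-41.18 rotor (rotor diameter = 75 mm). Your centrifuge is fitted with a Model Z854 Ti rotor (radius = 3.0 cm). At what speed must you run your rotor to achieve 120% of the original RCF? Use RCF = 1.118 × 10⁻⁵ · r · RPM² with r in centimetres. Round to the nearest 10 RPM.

Original rotor: r = 75 mm / 2 = 37.5 mm = 3.75 cm
RCF_original = 1.118 × 10⁻⁵ × 3.75 × (40460)² = 1.118 × 10⁻⁵ × 3.75 × 1,637,011,600 ≈ 68,631.7 × g
Target RCF = 1.2 × 68,631.7 ≈ 82,358 × g
82,358 = 1.118 × 10⁻⁵ × 3 × N²
N² = 82,358 / (3.354 × 10⁻⁵) = 2,455,515,802
N ≈ √2,455,515,802 ≈ 49,553.2

49550 RPM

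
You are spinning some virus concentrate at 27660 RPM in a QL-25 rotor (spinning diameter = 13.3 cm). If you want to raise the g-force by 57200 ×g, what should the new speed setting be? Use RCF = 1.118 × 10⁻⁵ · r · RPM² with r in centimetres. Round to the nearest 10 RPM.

N₂ ≈ 39170 RPM

r = 13.3 / 2 = 6.65 cm
Current RCF = 1.118 × 10⁻⁵ × 6.65 × (27660)² = 1.118 × 10⁻⁵ × 6.65 × 765,075,600 ≈ 56,881.1 × g
Target RCF = 56,881.1 + 57,200 = 114,081.1 × g
N² = 114,081.1 / (7.4347 × 10⁻⁵) = 1,534,441,201
N ≈ √1,534,441,201 ≈ 39,171.9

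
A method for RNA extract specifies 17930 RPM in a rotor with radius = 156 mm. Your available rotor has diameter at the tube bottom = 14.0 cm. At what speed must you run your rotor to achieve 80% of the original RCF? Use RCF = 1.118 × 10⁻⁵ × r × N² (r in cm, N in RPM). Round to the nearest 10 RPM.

Original rotor: r = 156 mm = 15.6 cm
RCF_original = 1.118 × 10⁻⁵ × 15.6 × (17930)² = 1.118 × 10⁻⁵ × 15.6 × 321,484,900 ≈ 56,069.5 × g
Target RCF = 0.8 × 56,069.5 ≈ 44,855.6 × g
Your rotor: r = 14.0 / 2 = 7 cm
44,855.6 = 1.118 × 10⁻⁵ × 7 × N²
N² = 44,855.6 / (7.826 × 10⁻⁵) = 573,161,257
N ≈ √573,161,257 ≈ 23,940.8

≈ 23940 RPM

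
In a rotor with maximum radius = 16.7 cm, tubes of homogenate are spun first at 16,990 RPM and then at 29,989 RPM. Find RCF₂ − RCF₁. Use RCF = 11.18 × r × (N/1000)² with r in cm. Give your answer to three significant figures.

RCF₁ = 11.18 × 16.7 × (16.99)² = 11.18 × 16.7 × 288.6601 ≈ 53,894.6 × g
RCF₂ = 11.18 × 16.7 × (29.989)² = 11.18 × 16.7 × 899.340121 ≈ 167,912.2 × g
Increase = 167,912.2 − 53,894.6 = 114,017.6

114000 ×g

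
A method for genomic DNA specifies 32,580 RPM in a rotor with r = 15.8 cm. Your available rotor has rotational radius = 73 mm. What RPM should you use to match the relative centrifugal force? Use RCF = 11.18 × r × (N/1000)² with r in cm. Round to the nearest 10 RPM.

≈ 47930 RPM

RCF_original = 11.18 × 15.8 × (32.58)² = 11.18 × 15.8 × 1,061.4564 ≈ 187,499.9 × g
Your rotor: r = 73 mm = 7.3 cm
187,499.9 = 11.18 × 7.3 × (N/1000)²
(N/1000)² = 187,499.9 / 81.614 = 2297.399
N = 1000 × √2297.399 ≈ 47,931.2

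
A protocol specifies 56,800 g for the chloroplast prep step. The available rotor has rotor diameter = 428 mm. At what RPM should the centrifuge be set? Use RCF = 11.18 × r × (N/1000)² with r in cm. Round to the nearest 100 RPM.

r = 428 mm / 2 = 214 mm = 21.4 cm
RCF = 11.18 × r × (N/1000)²
56,800 = 11.18 × 21.4 × (N/1000)²
(N/1000)² = 56,800 / 239.252 = 237.4066
N = 1000 × √237.4066 ≈ 15,408.0

15400 RPM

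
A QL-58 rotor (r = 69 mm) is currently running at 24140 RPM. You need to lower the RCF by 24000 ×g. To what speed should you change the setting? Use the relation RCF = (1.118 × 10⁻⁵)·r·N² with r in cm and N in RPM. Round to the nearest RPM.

r = 69 mm = 6.9 cm
Current RCF = 1.118 × 10⁻⁵ × 6.9 × (24140)² = 1.118 × 10⁻⁵ × 6.9 × 582,739,600 ≈ 44,953.7 × g
Target RCF = 44,953.7 − 24,000 = 20,953.7 × g
N² = 20,953.7 / (7.7142 × 10⁻⁵) = 271,625,055
N ≈ √271,625,055 ≈ 16,481.1

16481 RPM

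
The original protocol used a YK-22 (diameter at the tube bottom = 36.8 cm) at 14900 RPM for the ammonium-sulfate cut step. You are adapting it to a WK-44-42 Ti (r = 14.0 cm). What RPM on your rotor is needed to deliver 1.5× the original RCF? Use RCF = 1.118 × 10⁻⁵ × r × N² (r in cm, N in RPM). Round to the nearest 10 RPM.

≈ 20920 RPM

Original rotor: r = 36.8 / 2 = 18.4 cm
RCF = 1.118 × 10⁻⁵ × r × N²
RCF_original = 1.118 × 10⁻⁵ × 18.4 × (14900)² = 1.118 × 10⁻⁵ × 18.4 × 222,010,000 ≈ 45,670.1 × g
Target RCF = 1.5 × 45,670.1 ≈ 68,505.1 × g
68,505.1 = 1.118 × 10⁻⁵ × 14 × N²
N² = 68,505.1 / (15.652 × 10⁻⁵) = 437,676,335
N ≈ √437,676,335 ≈ 20,920.7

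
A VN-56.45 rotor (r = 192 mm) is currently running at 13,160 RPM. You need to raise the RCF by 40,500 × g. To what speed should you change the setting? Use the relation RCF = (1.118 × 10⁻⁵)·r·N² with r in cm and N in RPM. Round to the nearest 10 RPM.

r = 192 mm = 19.2 cm
Current RCF = 1.118 × 10⁻⁵ × 19.2 × (13160)² = 1.118 × 10⁻⁵ × 19.2 × 173,185,600 ≈ 37,175.3 × g
Target RCF = 37,175.3 + 40,500 = 77,675.3 × g
N² = 77,675.3 / (21.4656 × 10⁻⁵) = 361,859,440
N ≈ √361,859,440 ≈ 19,022.6

19020 RPM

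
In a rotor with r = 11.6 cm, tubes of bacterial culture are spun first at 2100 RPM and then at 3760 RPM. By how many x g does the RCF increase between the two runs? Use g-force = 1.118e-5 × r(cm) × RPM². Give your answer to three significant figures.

1260 x g

RCF₁ = 1.118 × 10⁻⁵ × 11.6 × (2100)² = 1.118 × 10⁻⁵ × 11.6 × 4,410,000 ≈ 571.9 × g
RCF₂ = 1.118 × 10⁻⁵ × 11.6 × (3760)² = 1.118 × 10⁻⁵ × 11.6 × 14,137,600 ≈ 1,833.5 × g
Increase = 1,833.5 − 571.9 = 1,261.6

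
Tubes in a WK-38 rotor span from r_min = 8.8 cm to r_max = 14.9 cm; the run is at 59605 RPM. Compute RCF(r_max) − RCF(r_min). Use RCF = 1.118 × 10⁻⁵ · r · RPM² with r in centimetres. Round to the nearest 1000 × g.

≈ 242000 g

RCF_max = 1.118 × 10⁻⁵ × 14.9 × (59605)² = 1.118 × 10⁻⁵ × 14.9 × 3,552,756,025 ≈ 591,825.2 × g
RCF_min = 1.118 × 10⁻⁵ × 8.8 × (59605)² = 1.118 × 10⁻⁵ × 8.8 × 3,552,756,025 ≈ 349,534.3 × g
ΔRCF = 591,825.2 − 349,534.3 = 242,290.9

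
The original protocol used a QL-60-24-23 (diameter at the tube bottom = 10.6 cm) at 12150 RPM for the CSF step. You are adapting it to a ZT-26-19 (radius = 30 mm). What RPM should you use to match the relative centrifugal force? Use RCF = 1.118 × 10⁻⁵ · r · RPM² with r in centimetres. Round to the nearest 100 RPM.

16100 RPM

Original rotor: r = 10.6 / 2 = 5.3 cm
RCF_original = 1.118 × 10⁻⁵ × 5.3 × (12150)² = 1.118 × 10⁻⁵ × 5.3 × 147,622,500 ≈ 8,747.2 × g
Your rotor: r = 30 mm = 3.0 cm
8,747.2 = 1.118 × 10⁻⁵ × 3 × N²
N² = 8,747.2 / (3.354 × 10⁻⁵) = 260,799,046
N ≈ √260,799,046 ≈ 16,149.3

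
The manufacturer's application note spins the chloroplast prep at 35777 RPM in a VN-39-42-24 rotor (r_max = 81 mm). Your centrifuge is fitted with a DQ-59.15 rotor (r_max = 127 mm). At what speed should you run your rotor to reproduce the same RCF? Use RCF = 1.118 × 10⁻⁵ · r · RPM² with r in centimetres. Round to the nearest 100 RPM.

Original rotor: r = 81 mm = 8.1 cm
RCF_original = 1.118 × 10⁻⁵ × 8.1 × (35777)² = 1.118 × 10⁻⁵ × 8.1 × 1,279,993,729 ≈ 115,913.7 × g
Your rotor: r = 127 mm = 12.7 cm
115,913.7 = 1.118 × 10⁻⁵ × 12.7 × N²
N² = 115,913.7 / (14.1986 × 10⁻⁵) = 816,374,150
N ≈ √816,374,150 ≈ 28,572.3

≈ 28600 RPM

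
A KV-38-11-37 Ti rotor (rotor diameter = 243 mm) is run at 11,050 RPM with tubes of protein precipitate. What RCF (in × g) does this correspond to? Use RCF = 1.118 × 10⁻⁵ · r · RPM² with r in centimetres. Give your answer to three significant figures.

16600 × g

r = 243 mm / 2 = 121.5 mm = 12.15 cm
RCF = 1.118 × 10⁻⁵ × r × N²
RCF = 1.118 × 10⁻⁵ × 12.15 × (11050)² = 1.118 × 10⁻⁵ × 12.15 × 122,102,500 ≈ 16,586 × g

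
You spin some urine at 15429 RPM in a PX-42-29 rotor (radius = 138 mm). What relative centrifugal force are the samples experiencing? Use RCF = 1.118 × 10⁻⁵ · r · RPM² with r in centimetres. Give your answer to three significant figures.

r = 138 mm = 13.8 cm
RCF = 1.118 × 10⁻⁵ × r × N²
RCF = 1.118 × 10⁻⁵ × 13.8 × (15429)² = 1.118 × 10⁻⁵ × 13.8 × 238,054,041 ≈ 36,727.9 × g

RCF ≈ 36700 ×g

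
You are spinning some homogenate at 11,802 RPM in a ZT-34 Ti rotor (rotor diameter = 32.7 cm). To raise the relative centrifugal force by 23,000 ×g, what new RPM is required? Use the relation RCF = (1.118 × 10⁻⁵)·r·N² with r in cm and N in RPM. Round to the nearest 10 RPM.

r = 32.7 / 2 = 16.35 cm
Current RCF = 1.118 × 10⁻⁵ × 16.35 × (11802)² = 1.118 × 10⁻⁵ × 16.35 × 139,287,204 ≈ 25,460.7 × g
Target RCF = 25,460.7 + 23,000 = 48,460.7 × g
N² = 48,460.7 / (18.2793 × 10⁻⁵) = 265,112,450
N ≈ √265,112,450 ≈ 16,282.3

≈ 16280 RPM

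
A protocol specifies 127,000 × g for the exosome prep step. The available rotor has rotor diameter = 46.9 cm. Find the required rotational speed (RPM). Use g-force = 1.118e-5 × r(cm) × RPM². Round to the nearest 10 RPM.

r = 46.9 / 2 = 23.45 cm
127,000 = 1.118 × 10⁻⁵ × 23.45 × N²
N² = 127,000 / (26.2171 × 10⁻⁵) = 484,416,659
N ≈ √484,416,659 ≈ 22,009.5

≈ 22010 RPM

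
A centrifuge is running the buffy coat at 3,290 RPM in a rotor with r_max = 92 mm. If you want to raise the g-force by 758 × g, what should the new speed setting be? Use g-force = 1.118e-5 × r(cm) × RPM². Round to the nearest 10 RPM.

N₂ ≈ 4270 RPM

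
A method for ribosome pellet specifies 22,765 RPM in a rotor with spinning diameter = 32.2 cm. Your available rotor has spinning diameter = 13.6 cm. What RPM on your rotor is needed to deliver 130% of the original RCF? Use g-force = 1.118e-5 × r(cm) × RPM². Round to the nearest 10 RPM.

≈ 39940 RPM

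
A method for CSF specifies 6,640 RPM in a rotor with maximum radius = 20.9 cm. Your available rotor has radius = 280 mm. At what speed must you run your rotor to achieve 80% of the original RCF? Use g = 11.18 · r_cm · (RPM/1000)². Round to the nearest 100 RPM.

RCF_original = 11.18 × 20.9 × (6.64)² = 11.18 × 20.9 × 44.0896 ≈ 10,302.1 × g
Target RCF = 0.8 × 10,302.1 ≈ 8,241.7 × g
Your rotor: r = 280 mm = 28.0 cm
8,241.7 = 11.18 × 28 × (N/1000)²
(N/1000)² = 8,241.7 / 313.04 = 26.32795
N = 1000 × √26.32795 ≈ 5,131.1

5100 RPM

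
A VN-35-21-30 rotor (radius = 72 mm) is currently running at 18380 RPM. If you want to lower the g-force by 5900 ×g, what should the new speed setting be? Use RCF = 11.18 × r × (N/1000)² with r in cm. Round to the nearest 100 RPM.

r = 72 mm = 7.2 cm
Current RCF = 11.18 × 7.2 × (18.38)² = 11.18 × 7.2 × 337.8244 ≈ 27,193.5 × g
Target RCF = 27,193.5 − 5,900 = 21,293.5 × g
(N/1000)² = 21,293.5 / 80.496 = 264.5287
N = 1000 × √264.5287 ≈ 16,264.3

≈ 16300 RPM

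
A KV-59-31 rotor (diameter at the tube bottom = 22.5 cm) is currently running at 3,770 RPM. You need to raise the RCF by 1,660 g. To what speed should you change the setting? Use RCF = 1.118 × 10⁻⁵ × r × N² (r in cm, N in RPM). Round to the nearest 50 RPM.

r = 22.5 / 2 = 11.25 cm
Current RCF = 1.118 × 10⁻⁵ × 11.25 × (3770)² = 1.118 × 10⁻⁵ × 11.25 × 14,212,900 ≈ 1,787.6 × g
Target RCF = 1,787.6 + 1,660 = 3,447.6 × g
N² = 3,447.6 / (12.5775 × 10⁻⁵) = 27,410,853
N ≈ √27,410,853 ≈ 5,235.5

5250 RPM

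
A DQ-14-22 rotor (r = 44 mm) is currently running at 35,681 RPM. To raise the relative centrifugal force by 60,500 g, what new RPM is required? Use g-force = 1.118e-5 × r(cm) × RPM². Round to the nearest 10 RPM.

≈ 50030 RPM

r = 44 mm = 4.4 cm
Current RCF = 1.118 × 10⁻⁵ × 4.4 × (35681)² = 1.118 × 10⁻⁵ × 4.4 × 1,273,133,761 ≈ 62,628 × g
Target RCF = 62,628 + 60,500 = 123,128 × g
N² = 123,128 / (4.9192 × 10⁻⁵) = 2,503,008,619
N ≈ √2,503,008,619 ≈ 50,030.1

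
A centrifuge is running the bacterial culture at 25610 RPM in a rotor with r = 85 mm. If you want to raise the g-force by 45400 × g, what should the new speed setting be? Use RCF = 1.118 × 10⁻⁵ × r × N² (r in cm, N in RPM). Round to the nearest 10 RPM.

r = 85 mm = 8.5 cm
Current RCF = 1.118 × 10⁻⁵ × 8.5 × (25610)² = 1.118 × 10⁻⁵ × 8.5 × 655,872,100 ≈ 62,327.5 × g
Target RCF = 62,327.5 + 45,400 = 107,727.5 × g
N² = 107,727.5 / (9.503 × 10⁻⁵) = 1,133,615,700
N ≈ √1,133,615,700 ≈ 33,669.2

33670 RPM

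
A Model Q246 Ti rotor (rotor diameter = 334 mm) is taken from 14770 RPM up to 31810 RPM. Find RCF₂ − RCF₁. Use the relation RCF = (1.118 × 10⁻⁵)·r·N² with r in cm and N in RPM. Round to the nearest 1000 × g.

≈ 148000 x g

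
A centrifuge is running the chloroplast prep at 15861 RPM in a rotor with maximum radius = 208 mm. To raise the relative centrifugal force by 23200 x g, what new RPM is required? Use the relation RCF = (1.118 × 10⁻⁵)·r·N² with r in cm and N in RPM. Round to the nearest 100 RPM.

N₂ ≈ 18700 RPM

r = 208 mm = 20.8 cm
Current RCF = 1.118 × 10⁻⁵ × 20.8 × (15861)² = 1.118 × 10⁻⁵ × 20.8 × 251,571,321 ≈ 58,501.4 × g
Target RCF = 58,501.4 + 23,200 = 81,701.4 × g
N² = 81,701.4 / (23.2544 × 10⁻⁵) = 351,337,381
N ≈ √351,337,381 ≈ 18,744.0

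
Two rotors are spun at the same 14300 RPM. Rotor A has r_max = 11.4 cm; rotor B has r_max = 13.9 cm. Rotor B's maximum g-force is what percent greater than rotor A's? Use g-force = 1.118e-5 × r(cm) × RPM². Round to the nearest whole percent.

22%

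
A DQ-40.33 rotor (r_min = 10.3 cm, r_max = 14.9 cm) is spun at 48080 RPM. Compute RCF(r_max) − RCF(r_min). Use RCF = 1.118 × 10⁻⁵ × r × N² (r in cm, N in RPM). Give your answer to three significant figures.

RCF_max = 1.118 × 10⁻⁵ × 14.9 × (48080)² = 1.118 × 10⁻⁵ × 14.9 × 2,311,686,400 ≈ 385,085.3 × g
RCF_min = 1.118 × 10⁻⁵ × 10.3 × (48080)² = 1.118 × 10⁻⁵ × 10.3 × 2,311,686,400 ≈ 266,199.9 × g
ΔRCF = 385,085.3 − 266,199.9 = 118,885.4

ΔRCF ≈ 119000 ×g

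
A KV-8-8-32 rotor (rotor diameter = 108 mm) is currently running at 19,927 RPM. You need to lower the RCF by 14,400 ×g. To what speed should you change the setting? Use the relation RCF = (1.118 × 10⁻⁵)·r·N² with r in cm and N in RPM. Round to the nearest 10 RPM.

r = 108 mm / 2 = 54 mm = 5.4 cm
Current RCF = 1.118 × 10⁻⁵ × 5.4 × (19927)² = 1.118 × 10⁻⁵ × 5.4 × 397,085,329 ≈ 23,972.8 × g
Target RCF = 23,972.8 − 14,400 = 9,572.8 × g
N² = 9,572.8 / (6.0372 × 10⁻⁵) = 158,563,573
N ≈ √158,563,573 ≈ 12,592.2

N₂ ≈ 12590 RPM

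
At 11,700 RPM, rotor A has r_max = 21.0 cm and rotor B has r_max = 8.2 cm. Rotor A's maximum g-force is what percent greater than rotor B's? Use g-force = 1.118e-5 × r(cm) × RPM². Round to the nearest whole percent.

At equal RPM, RCF scales linearly with r: ratio = 21.0 / 8.2 = 2.5610.
So rotor A delivers 156.1% more g-force.

156%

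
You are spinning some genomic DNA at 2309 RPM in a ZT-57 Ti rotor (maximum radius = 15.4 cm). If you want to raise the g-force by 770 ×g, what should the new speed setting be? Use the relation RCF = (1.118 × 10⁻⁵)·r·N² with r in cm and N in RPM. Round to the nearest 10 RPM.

N₂ ≈ 3130 RPM

Current RCF = 1.118 × 10⁻⁵ × 15.4 × (2309)² = 1.118 × 10⁻⁵ × 15.4 × 5,331,481 ≈ 917.9 × g
Target RCF = 917.9 + 770 = 1,687.9 × g
N² = 1,687.9 / (17.2172 × 10⁻⁵) = 9,803,569
N ≈ √9,803,569 ≈ 3,131.1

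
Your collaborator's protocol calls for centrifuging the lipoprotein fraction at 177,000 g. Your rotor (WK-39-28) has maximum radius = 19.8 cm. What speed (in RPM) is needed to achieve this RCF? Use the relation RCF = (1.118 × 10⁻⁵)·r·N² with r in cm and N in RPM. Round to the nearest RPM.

177,000 = 1.118 × 10⁻⁵ × 19.8 × N²
N² = 177,000 / (22.1364 × 10⁻⁵) = 799,588,009
N ≈ √799,588,009 ≈ 28,277.0

28277 RPM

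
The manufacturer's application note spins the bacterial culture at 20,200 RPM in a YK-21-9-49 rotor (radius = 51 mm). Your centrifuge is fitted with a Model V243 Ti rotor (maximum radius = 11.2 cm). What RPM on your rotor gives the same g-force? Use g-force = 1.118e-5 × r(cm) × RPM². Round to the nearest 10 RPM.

Original rotor: r = 51 mm = 5.1 cm
RCF_original = 1.118 × 10⁻⁵ × 5.1 × (20200)² = 1.118 × 10⁻⁵ × 5.1 × 408,040,000 ≈ 23,265.6 × g
23,265.6 = 1.118 × 10⁻⁵ × 11.2 × N²
N² = 23,265.6 / (12.5216 × 10⁻⁵) = 185,803,731
N ≈ √185,803,731 ≈ 13,631.0

≈ 13630 RPM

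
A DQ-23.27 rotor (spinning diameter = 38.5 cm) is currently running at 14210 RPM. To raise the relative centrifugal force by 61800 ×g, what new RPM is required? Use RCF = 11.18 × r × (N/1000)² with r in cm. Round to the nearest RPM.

r = 38.5 / 2 = 19.25 cm
Current RCF = 11.18 × 19.25 × (14.21)² = 11.18 × 19.25 × 201.9241 ≈ 43,457.1 × g
Target RCF = 43,457.1 + 61,800 = 105,257.1 × g
(N/1000)² = 105,257.1 / 215.215 = 489.0788
N = 1000 × √489.0788 ≈ 22,115.1

22115 RPM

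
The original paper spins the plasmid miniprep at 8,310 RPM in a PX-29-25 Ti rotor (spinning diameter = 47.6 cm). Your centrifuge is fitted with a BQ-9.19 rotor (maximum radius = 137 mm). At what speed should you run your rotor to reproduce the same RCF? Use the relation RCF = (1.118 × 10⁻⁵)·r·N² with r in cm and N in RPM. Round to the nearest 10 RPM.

Original rotor: r = 47.6 / 2 = 23.8 cm
RCF = 1.118 × 10⁻⁵ × r × N²
RCF_original = 1.118 × 10⁻⁵ × 23.8 × (8310)² = 1.118 × 10⁻⁵ × 23.8 × 69,056,100 ≈ 18,374.7 × g
Your rotor: r = 137 mm = 13.7 cm
18,374.7 = 1.118 × 10⁻⁵ × 13.7 × N²
N² = 18,374.7 / (15.3166 × 10⁻⁵) = 119,965,919
N ≈ √119,965,919 ≈ 10,952.9

≈ 10950 RPM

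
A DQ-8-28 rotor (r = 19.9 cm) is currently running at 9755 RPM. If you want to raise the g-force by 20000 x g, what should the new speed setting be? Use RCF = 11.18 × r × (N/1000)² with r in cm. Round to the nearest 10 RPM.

N₂ ≈ 13600 RPM

Current RCF = 11.18 × 19.9 × (9.755)² = 11.18 × 19.9 × 95.160025 ≈ 21,171.4 × g
Target RCF = 21,171.4 + 20,000 = 41,171.4 × g
(N/1000)² = 41,171.4 / 222.482 = 185.055
N = 1000 × √185.055 ≈ 13,603.5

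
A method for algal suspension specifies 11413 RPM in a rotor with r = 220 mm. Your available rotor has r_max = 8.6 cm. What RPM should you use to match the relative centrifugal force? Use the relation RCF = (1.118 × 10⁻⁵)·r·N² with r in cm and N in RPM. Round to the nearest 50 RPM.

≈ 18250 RPM

Original rotor: r = 220 mm = 22.0 cm
RCF_original = 1.118 × 10⁻⁵ × 22 × (11413)² = 1.118 × 10⁻⁵ × 22 × 130,256,569 ≈ 32,037.9 × g
32,037.9 = 1.118 × 10⁻⁵ × 8.6 × N²
N² = 32,037.9 / (9.6148 × 10⁻⁵) = 333,214,419
N ≈ √333,214,419 ≈ 18,254.2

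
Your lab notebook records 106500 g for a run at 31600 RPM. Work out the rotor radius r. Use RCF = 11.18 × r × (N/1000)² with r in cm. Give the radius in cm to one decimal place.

RCF = 11.18 × r × (N/1000)²
106500 = 11.18 × r × (31.6)²
r = 106500 / (11.18 × 998.56) = 106500 / 11163.9 ≈ 9.540 cm

r ≈ 9.5 cm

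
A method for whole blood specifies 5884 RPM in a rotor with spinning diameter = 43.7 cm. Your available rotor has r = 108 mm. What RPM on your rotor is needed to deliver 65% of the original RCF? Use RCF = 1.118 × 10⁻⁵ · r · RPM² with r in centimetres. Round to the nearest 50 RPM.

6750 RPM

Original rotor: r = 43.7 / 2 = 21.85 cm
RCF_original = 1.118 × 10⁻⁵ × 21.85 × (5884)² = 1.118 × 10⁻⁵ × 21.85 × 34,621,456 ≈ 8,457.4 × g
Target RCF = 0.65 × 8,457.4 ≈ 5,497.3 × g
Your rotor: r = 108 mm = 10.8 cm
5,497.3 = 1.118 × 10⁻⁵ × 10.8 × N²
N² = 5,497.3 / (12.0744 × 10⁻⁵) = 45,528,556
N ≈ √45,528,556 ≈ 6,747.5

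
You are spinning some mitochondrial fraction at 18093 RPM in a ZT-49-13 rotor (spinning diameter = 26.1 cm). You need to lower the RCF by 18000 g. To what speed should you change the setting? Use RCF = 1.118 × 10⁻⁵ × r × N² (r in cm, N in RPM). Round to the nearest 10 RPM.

N₂ ≈ 14280 RPM

r = 26.1 / 2 = 13.05 cm
Current RCF = 1.118 × 10⁻⁵ × 13.05 × (18093)² = 1.118 × 10⁻⁵ × 13.05 × 327,356,649 ≈ 47,761 × g
Target RCF = 47,761 − 18,000 = 29,761 × g
N² = 29,761 / (14.5899 × 10⁻⁵) = 203,983,578
N ≈ √203,983,578 ≈ 14,282.3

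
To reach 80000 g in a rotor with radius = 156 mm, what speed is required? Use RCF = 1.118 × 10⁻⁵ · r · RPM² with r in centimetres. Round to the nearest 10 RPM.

≈ 21420 RPM

r = 156 mm = 15.6 cm
RCF = 1.118 × 10⁻⁵ × r × N²
80,000 = 1.118 × 10⁻⁵ × 15.6 × N²
N² = 80,000 / (17.4408 × 10⁻⁵) = 458,694,555
N ≈ √458,694,555 ≈ 21,417.2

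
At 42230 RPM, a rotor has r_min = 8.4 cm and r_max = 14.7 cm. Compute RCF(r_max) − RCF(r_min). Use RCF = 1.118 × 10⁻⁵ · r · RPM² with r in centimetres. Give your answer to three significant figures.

≈ 126000 ×g

RCF_max = 1.118 × 10⁻⁵ × 14.7 × (42230)² = 1.118 × 10⁻⁵ × 14.7 × 1,783,372,900 ≈ 293,090.2 × g
RCF_min = 1.118 × 10⁻⁵ × 8.4 × (42230)² = 1.118 × 10⁻⁵ × 8.4 × 1,783,372,900 ≈ 167,480.1 × g
ΔRCF = 293,090.2 − 167,480.1 = 125,610.1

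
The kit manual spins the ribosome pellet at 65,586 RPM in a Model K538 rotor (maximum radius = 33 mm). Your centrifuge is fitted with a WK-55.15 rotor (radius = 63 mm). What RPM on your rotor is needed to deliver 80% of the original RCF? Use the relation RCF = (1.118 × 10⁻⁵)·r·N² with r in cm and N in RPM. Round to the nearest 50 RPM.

Original rotor: r = 33 mm = 3.3 cm
RCF = 1.118 × 10⁻⁵ × r × N²
RCF_original = 1.118 × 10⁻⁵ × 3.3 × (65586)² = 1.118 × 10⁻⁵ × 3.3 × 4,301,523,396 ≈ 158,700.4 × g
Target RCF = 0.8 × 158,700.4 ≈ 126,960.3 × g
Your rotor: r = 63 mm = 6.3 cm
126,960.3 = 1.118 × 10⁻⁵ × 6.3 × N²
N² = 126,960.3 / (7.0434 × 10⁻⁵) = 1,802,542,806
N ≈ √1,802,542,806 ≈ 42,456.4

42450 RPM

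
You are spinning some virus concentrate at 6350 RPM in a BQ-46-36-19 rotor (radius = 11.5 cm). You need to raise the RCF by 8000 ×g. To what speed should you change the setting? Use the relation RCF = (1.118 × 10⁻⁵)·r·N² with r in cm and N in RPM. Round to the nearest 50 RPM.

≈ 10150 RPM

Current RCF = 1.118 × 10⁻⁵ × 11.5 × (6350)² = 1.118 × 10⁻⁵ × 11.5 × 40,322,500 ≈ 5,184.3 × g
Target RCF = 5,184.3 + 8,000 = 13,184.3 × g
N² = 13,184.3 / (12.857 × 10⁻⁵) = 102,545,695
N ≈ √102,545,695 ≈ 10,126.5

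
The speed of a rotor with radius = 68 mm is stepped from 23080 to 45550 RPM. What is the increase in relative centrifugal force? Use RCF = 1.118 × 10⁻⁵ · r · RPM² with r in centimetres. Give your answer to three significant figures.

r = 68 mm = 6.8 cm
RCF₁ = 1.118 × 10⁻⁵ × 6.8 × (23080)² = 1.118 × 10⁻⁵ × 6.8 × 532,686,400 ≈ 40,497 × g
RCF₂ = 1.118 × 10⁻⁵ × 6.8 × (45550)² = 1.118 × 10⁻⁵ × 6.8 × 2,074,802,500 ≈ 157,734.8 × g
Increase = 157,734.8 − 40,497 = 117,237.8

117000 x g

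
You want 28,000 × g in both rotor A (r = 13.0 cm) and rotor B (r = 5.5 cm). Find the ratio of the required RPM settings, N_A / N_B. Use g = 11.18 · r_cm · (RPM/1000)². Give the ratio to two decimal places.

0.65

At fixed RCF, N ∝ 1/√r, so N_A/N_B = √(r_B/r_A) = √(5.5/13.0) = √0.423077 = 0.6504.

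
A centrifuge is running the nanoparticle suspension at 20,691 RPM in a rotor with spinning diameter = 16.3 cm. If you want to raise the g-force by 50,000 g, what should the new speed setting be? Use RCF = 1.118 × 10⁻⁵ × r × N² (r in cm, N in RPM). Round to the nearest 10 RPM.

r = 16.3 / 2 = 8.15 cm
Current RCF = 1.118 × 10⁻⁵ × 8.15 × (20691)² = 1.118 × 10⁻⁵ × 8.15 × 428,117,481 ≈ 39,008.8 × g
Target RCF = 39,008.8 + 50,000 = 89,008.8 × g
N² = 89,008.8 / (9.1117 × 10⁻⁵) = 976,862,715
N ≈ √976,862,715 ≈ 31,254.8

≈ 31250 RPM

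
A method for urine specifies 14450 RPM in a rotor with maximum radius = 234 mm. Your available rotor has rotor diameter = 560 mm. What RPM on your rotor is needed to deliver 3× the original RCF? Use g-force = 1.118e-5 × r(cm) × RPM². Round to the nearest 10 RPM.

≈ 22880 RPM

Original rotor: r = 234 mm = 23.4 cm
RCF = 1.118 × 10⁻⁵ × r × N²
RCF_original = 1.118 × 10⁻⁵ × 23.4 × (14450)² = 1.118 × 10⁻⁵ × 23.4 × 208,802,500 ≈ 54,625.2 × g
Target RCF = 3 × 54,625.2 ≈ 163,875.6 × g
Your rotor: r = 560 mm / 2 = 280 mm = 28 cm
163,875.6 = 1.118 × 10⁻⁵ × 28 × N²
N² = 163,875.6 / (31.304 × 10⁻⁵) = 523,497,317
N ≈ √523,497,317 ≈ 22,880.1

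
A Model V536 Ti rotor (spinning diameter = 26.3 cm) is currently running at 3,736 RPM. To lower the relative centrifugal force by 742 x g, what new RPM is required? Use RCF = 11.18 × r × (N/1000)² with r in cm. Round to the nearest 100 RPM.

r = 26.3 / 2 = 13.15 cm
Current RCF = 11.18 × 13.15 × (3.736)² = 11.18 × 13.15 × 13.957696 ≈ 2,052 × g
Target RCF = 2,052 − 742 = 1,310 × g
(N/1000)² = 1,310 / 147.017 = 8.910534
N = 1000 × √8.910534 ≈ 2,985.1

≈ 3000 RPM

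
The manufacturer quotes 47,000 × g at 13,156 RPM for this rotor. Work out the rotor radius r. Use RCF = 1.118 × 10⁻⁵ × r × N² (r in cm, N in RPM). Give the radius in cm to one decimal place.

RCF = 1.118 × 10⁻⁵ × r × N²
47000 = 1.118 × 10⁻⁵ × r × (13156)²
r = 47000 / (1.118 × 10⁻⁵ × 173,080,336) = 47000 / 1935.038 ≈ 24.289 cm

24.3 cm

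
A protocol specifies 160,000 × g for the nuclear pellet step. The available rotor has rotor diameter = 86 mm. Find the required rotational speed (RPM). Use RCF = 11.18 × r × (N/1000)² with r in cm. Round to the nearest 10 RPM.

≈ 57690 RPM

r = 86 mm / 2 = 43 mm = 4.3 cm
160,000 = 11.18 × 4.3 × (N/1000)²
(N/1000)² = 160,000 / 48.074 = 3328.202
N = 1000 × √3328.202 ≈ 57,690.6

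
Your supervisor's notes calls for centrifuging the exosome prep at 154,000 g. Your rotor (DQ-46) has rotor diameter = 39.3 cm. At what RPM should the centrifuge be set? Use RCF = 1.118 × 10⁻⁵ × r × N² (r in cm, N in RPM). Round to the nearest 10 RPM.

26480 RPM

r = 39.3 / 2 = 19.65 cm
154,000 = 1.118 × 10⁻⁵ × 19.65 × N²
N² = 154,000 / (21.9687 × 10⁻⁵) = 700,997,328
N ≈ √700,997,328 ≈ 26,476.4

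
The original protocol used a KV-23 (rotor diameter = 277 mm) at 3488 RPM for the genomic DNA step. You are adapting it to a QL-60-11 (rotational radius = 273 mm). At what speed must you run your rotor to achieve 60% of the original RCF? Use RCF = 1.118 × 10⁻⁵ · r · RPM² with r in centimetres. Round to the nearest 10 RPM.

Original rotor: r = 277 mm / 2 = 138.5 mm = 13.85 cm
RCF = 1.118 × 10⁻⁵ × r × N²
RCF_original = 1.118 × 10⁻⁵ × 13.85 × (3488)² = 1.118 × 10⁻⁵ × 13.85 × 12,166,144 ≈ 1,883.8 × g
Target RCF = 0.6 × 1,883.8 ≈ 1,130.3 × g
Your rotor: r = 273 mm = 27.3 cm
1,130.3 = 1.118 × 10⁻⁵ × 27.3 × N²
N² = 1,130.3 / (30.5214 × 10⁻⁵) = 3,703,303
N ≈ √3,703,303 ≈ 1,924.4

≈ 1920 RPM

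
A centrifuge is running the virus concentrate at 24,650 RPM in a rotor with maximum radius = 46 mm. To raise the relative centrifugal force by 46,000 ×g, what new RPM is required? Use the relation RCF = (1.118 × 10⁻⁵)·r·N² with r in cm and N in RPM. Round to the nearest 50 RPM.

r = 46 mm = 4.6 cm
Current RCF = 1.118 × 10⁻⁵ × 4.6 × (24650)² = 1.118 × 10⁻⁵ × 4.6 × 607,622,500 ≈ 31,248.8 × g
Target RCF = 31,248.8 + 46,000 = 77,248.8 × g
N² = 77,248.8 / (5.1428 × 10⁻⁵) = 1,502,076,690
N ≈ √1,502,076,690 ≈ 38,756.6

≈ 38750 RPM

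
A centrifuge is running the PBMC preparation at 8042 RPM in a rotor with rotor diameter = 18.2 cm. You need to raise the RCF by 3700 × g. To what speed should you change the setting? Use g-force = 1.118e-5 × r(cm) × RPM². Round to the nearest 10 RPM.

r = 18.2 / 2 = 9.1 cm
Current RCF = 1.118 × 10⁻⁵ × 9.1 × (8042)² = 1.118 × 10⁻⁵ × 9.1 × 64,673,764 ≈ 6,579.8 × g
Target RCF = 6,579.8 + 3,700 = 10,279.8 × g
N² = 10,279.8 / (10.1738 × 10⁻⁵) = 101,041,892
N ≈ √101,041,892 ≈ 10,052.0

≈ 10050 RPM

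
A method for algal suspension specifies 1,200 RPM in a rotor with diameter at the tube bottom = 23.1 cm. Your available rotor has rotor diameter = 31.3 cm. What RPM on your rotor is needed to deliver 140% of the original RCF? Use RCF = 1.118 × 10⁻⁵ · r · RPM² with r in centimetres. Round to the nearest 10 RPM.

≈ 1220 RPM

Original rotor: r = 23.1 / 2 = 11.55 cm
RCF = 1.118 × 10⁻⁵ × r × N²
RCF_original = 1.118 × 10⁻⁵ × 11.55 × (1200)² = 1.118 × 10⁻⁵ × 11.55 × 1,440,000 ≈ 185.9 × g
Target RCF = 1.4 × 185.9 ≈ 260.3 × g
Your rotor: r = 31.3 / 2 = 15.65 cm
260.3 = 1.118 × 10⁻⁵ × 15.65 × N²
N² = 260.3 / (17.4967 × 10⁻⁵) = 1,487,709
N ≈ √1,487,709 ≈ 1,219.7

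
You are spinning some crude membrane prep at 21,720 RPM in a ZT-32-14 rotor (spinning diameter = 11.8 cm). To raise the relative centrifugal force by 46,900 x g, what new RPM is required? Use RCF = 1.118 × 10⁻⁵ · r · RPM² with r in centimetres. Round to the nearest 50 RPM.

r = 11.8 / 2 = 5.9 cm
Current RCF = 1.118 × 10⁻⁵ × 5.9 × (21720)² = 1.118 × 10⁻⁵ × 5.9 × 471,758,400 ≈ 31,118.1 × g
Target RCF = 31,118.1 + 46,900 = 78,018.1 × g
N² = 78,018.1 / (6.5962 × 10⁻⁵) = 1,182,773,415
N ≈ √1,182,773,415 ≈ 34,391.5

34400 RPM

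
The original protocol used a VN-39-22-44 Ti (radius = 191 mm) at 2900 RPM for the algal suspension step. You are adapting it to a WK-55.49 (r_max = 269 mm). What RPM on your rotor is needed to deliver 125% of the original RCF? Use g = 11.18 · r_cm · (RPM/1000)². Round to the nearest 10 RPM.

≈ 2730 RPM

Original rotor: r = 191 mm = 19.1 cm
RCF_original = 11.18 × 19.1 × (2.9)² = 11.18 × 19.1 × 8.41 ≈ 1,795.9 × g
Target RCF = 1.25 × 1,795.9 ≈ 2,244.9 × g
Your rotor: r = 269 mm = 26.9 cm
2,244.9 = 11.18 × 26.9 × (N/1000)²
(N/1000)² = 2,244.9 / 300.742 = 7.464538
N = 1000 × √7.464538 ≈ 2,732.1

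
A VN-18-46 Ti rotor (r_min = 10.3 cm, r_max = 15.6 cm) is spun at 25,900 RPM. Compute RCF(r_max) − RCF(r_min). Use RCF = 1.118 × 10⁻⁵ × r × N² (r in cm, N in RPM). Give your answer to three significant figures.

ΔRCF = 1.118 × 10⁻⁵ × (r_max − r_min) × N² = 1.118 × 10⁻⁵ × 5.3 × 670,810,000 ≈ 39,748.2

39700 g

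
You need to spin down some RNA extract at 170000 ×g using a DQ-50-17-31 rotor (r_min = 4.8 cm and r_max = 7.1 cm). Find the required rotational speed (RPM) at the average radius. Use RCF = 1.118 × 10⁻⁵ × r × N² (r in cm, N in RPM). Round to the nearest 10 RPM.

r_avg = (4.8 + 7.1) / 2 = 5.95 cm
170,000 = 1.118 × 10⁻⁵ × 5.95 × N²
N² = 170,000 / (6.6521 × 10⁻⁵) = 2,555,583,951
N ≈ √2,555,583,951 ≈ 50,552.8

50550 RPM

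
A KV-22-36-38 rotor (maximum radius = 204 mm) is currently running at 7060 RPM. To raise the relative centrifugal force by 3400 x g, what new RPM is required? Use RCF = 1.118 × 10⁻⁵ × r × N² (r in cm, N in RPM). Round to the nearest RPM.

8047 RPM

r = 204 mm = 20.4 cm
Current RCF = 1.118 × 10⁻⁵ × 20.4 × (7060)² = 1.118 × 10⁻⁵ × 20.4 × 49,843,600 ≈ 11,367.9 × g
Target RCF = 11,367.9 + 3,400 = 14,767.9 × g
N² = 14,767.9 / (22.8072 × 10⁻⁵) = 64,751,044
N ≈ √64,751,044 ≈ 8,046.8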